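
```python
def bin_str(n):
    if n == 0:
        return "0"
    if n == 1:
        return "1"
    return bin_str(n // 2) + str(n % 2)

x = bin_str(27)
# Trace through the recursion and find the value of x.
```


bin_str(27)
= bin_str(13) + "1"
= bin_str(6) + "1" + "1"
= bin_str(3) + "0" + "1" + "1"
= bin_str(1) + "1" + "0" + "1" + "1"
= "1" + "1" + "0" + "1" + "1"
= "11011"


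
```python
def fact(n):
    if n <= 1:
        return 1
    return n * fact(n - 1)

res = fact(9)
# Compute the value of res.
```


fact(9)
= 9 * fact(8)
= 9 * 8 * fact(7)
= 9 * 8 * 7 * fact(6)
= 9 * 8 * 7 * 6 * fact(5)
= 9 * 8 * 7 * 6 * 5 * fact(4)
= 9 * 8 * 7 * 6 * 5 * 4 * fact(3)
= 9 * 8 * 7 * 6 * 5 * 4 * 3 * fact(2)
= 9 * 8 * 7 * 6 * 5 * 4 * 3 * 2 * fact(1)
= 9 * 8 * 7 * 6 * 5 * 4 * 3 * 2 * 1
= 362880


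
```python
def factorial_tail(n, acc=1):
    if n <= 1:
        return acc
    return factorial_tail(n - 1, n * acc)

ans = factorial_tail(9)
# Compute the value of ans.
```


factorial_tail(9, 1)
= factorial_tail(8, 9 * 1) = factorial_tail(8, 9)
= factorial_tail(7, 8 * 9) = factorial_tail(7, 72)
= factorial_tail(6, 7 * 72) = factorial_tail(6, 504)
= factorial_tail(5, 6 * 504) = factorial_tail(5, 3024)
= factorial_tail(4, 5 * 3024) = factorial_tail(4, 15120)
= factorial_tail(3, 4 * 15120) = factorial_tail(3, 60480)
= factorial_tail(2, 3 * 60480) = factorial_tail(2, 181440)
= factorial_tail(1, 2 * 181440) = factorial_tail(1, 362880)
n <= 1, return acc = 362880


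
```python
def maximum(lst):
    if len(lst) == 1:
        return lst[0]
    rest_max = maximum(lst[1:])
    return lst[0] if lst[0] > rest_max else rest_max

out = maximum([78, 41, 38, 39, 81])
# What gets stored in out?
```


maximum([78, 41, 38, 39, 81])
= compare 78 with maximum([41, 38, 39, 81])
= compare 41 with maximum([38, 39, 81])
= compare 38 with maximum([39, 81])
= compare 39 with maximum([81])
Base: maximum([81]) = 81
compare 39 with 81: max = 81
compare 38 with 81: max = 81
compare 41 with 81: max = 81
compare 78 with 81: max = 81
= 81


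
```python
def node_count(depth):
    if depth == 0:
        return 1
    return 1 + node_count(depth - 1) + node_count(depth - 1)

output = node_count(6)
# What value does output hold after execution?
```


node_count(6)
= 1 + node_count(5) + node_count(5)
= 1 + 2 * node_count(5)
node_count(k) = 2^(k+1) - 1
node_count(0) = 1
node_count(1) = 3
node_count(2) = 7
node_count(3) = 15
node_count(4) = 31
node_count(6) = 2^7 - 1 = 127


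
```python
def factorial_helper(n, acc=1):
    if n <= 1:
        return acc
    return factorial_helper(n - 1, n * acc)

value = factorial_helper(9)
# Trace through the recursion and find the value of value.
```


factorial_helper(9, 1)
= factorial_helper(8, 9 * 1) = factorial_helper(8, 9)
= factorial_helper(7, 8 * 9) = factorial_helper(7, 72)
= factorial_helper(6, 7 * 72) = factorial_helper(6, 504)
= factorial_helper(5, 6 * 504) = factorial_helper(5, 3024)
= factorial_helper(4, 5 * 3024) = factorial_helper(4, 15120)
= factorial_helper(3, 4 * 15120) = factorial_helper(3, 60480)
= factorial_helper(2, 3 * 60480) = factorial_helper(2, 181440)
= factorial_helper(1, 2 * 181440) = factorial_helper(1, 362880)
n <= 1, return acc = 362880


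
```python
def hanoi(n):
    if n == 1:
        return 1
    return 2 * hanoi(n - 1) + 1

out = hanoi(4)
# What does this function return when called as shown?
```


hanoi(4)
= 2 * hanoi(3) + 1
= 2 * (2 * hanoi(2) + 1) + 1
= 2 * (2 * (2 * hanoi(1) + 1) + 1) + 1
Now compute bottom-up:
hanoi(1) = 1
hanoi(2) = 2 * 1 + 1 = 3
hanoi(3) = 2 * 3 + 1 = 7
hanoi(4) = 2 * 7 + 1 = 15
= 15


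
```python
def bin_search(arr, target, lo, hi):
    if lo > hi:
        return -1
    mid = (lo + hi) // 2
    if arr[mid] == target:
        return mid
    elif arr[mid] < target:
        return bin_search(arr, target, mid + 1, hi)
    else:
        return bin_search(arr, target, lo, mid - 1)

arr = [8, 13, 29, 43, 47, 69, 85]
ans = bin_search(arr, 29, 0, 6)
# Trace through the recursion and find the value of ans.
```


bin_search(arr, 29, 0, 6)
lo=0, hi=6, mid=3, arr[mid]=43
43 > 29, search left half
lo=0, hi=2, mid=1, arr[mid]=13
13 < 29, search right half
lo=2, hi=2, mid=2, arr[mid]=29
arr[2] == 29, found at index 2
= 2


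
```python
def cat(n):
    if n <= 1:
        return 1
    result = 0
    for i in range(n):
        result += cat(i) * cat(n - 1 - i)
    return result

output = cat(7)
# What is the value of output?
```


cat(7)
= sum of cat(i) * cat(7-1-i) for i in 0..6
First compute sub-values bottom-up:
  cat(0) = 1, cat(1) = 1
  cat(2) = 1*1 + 1*1 = 2
  cat(3) = 1*2 + 1*1 + 2*1 = 5
  cat(4) = 1*5 + 1*2 + 2*1 + 5*1 = 14
  cat(5) = 1*14 + 1*5 + 2*2 + 5*1 + 14*1 = 42
  cat(6) = 1*42 + 1*14 + 2*5 + 5*2 + 14*1 + 42*1 = 132
Now cat(7):
  cat(0)*cat(6) = 1*132 = 132
  cat(1)*cat(5) = 1*42 = 42
  cat(2)*cat(4) = 2*14 = 28
  cat(3)*cat(3) = 5*5 = 25
  cat(4)*cat(2) = 14*2 = 28
  cat(5)*cat(1) = 42*1 = 42
  cat(6)*cat(0) = 132*1 = 132
= 132 + 42 + 28 + 25 + 28 + 42 + 132
= 429


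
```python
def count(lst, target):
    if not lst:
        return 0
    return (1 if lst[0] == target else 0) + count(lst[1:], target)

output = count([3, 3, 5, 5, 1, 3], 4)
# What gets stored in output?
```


count([3, 3, 5, 5, 1, 3], 4)
lst[0]=3 != 4: 0 + count([3, 5, 5, 1, 3], 4)
lst[0]=3 != 4: 0 + count([5, 5, 1, 3], 4)
lst[0]=5 != 4: 0 + count([5, 1, 3], 4)
lst[0]=5 != 4: 0 + count([1, 3], 4)
lst[0]=1 != 4: 0 + count([3], 4)
lst[0]=3 != 4: 0 + count([], 4)
= 0


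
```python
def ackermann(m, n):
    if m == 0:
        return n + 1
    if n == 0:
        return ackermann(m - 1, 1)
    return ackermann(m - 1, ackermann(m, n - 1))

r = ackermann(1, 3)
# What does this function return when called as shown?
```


ackermann(1, 3)
= ackermann(0, ackermann(1, 2))
First compute ackermann(1, 2) = 4
= ackermann(0, 4)
= 5


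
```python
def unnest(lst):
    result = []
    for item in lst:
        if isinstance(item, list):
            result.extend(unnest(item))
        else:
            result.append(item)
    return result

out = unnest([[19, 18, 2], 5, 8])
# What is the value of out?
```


unnest([[19, 18, 2], 5, 8])
Processing each element:
  [19, 18, 2] is a list -> unnest recursively -> [19, 18, 2]
  5 is not a list -> append 5
  8 is not a list -> append 8
= [19, 18, 2, 5, 8]


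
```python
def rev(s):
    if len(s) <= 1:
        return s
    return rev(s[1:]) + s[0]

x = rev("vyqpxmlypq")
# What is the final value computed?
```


rev("vyqpxmlypq")
= rev("yqpxmlypq") + "v"
= rev("qpxmlypq") + "y" + "v"
= rev("pxmlypq") + "q" + "y" + "v"
= rev("xmlypq") + "p" + "q" + "y" + "v"
= rev("mlypq") + "x" + "p" + "q" + "y" + "v"
= rev("lypq") + "m" + "x" + "p" + "q" + "y" + "v"
= rev("ypq") + "l" + "m" + "x" + "p" + "q" + "y" + "v"
= rev("pq") + "y" + "l" + "m" + "x" + "p" + "q" + "y" + "v"
= rev("q") + "p" + "y" + "l" + "m" + "x" + "p" + "q" + "y" + "v"
= "q" + "p" + "y" + "l" + "m" + "x" + "p" + "q" + "y" + "v"
= "qpylmxpqyv"


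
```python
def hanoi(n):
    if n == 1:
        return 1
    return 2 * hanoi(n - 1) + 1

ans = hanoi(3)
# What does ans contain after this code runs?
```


hanoi(3)
= 2 * hanoi(2) + 1
= 2 * (2 * hanoi(1) + 1) + 1
Now compute bottom-up:
hanoi(1) = 1
hanoi(2) = 2 * 1 + 1 = 3
hanoi(3) = 2 * 3 + 1 = 7
= 7


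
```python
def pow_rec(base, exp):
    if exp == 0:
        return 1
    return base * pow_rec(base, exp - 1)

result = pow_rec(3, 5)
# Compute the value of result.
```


pow_rec(3, 5)
= 3 * pow_rec(3, 4)
= 3 * 3 * pow_rec(3, 3)
= 3 * 3 * 3 * pow_rec(3, 2)
= 3 * 3 * 3 * 3 * pow_rec(3, 1)
= 3 * 3 * 3 * 3 * 3 * pow_rec(3, 0)
= 3 * 3 * 3 * 3 * 3 * 1
= 243


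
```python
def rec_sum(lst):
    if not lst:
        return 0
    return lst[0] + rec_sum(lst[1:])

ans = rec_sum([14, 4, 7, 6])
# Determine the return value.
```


rec_sum([14, 4, 7, 6])
= 14 + rec_sum([4, 7, 6])
= 14 + 4 + rec_sum([7, 6])
= 14 + 4 + 7 + rec_sum([6])
= 14 + 4 + 7 + 6 + rec_sum([])
= 14 + 4 + 7 + 6 + 0
= 31


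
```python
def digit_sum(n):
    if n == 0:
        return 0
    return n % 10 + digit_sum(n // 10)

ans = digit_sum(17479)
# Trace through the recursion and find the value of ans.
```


digit_sum(17479)
= 9 + digit_sum(1747)
= 9 + 7 + digit_sum(174)
= 9 + 7 + 4 + digit_sum(17)
= 9 + 7 + 4 + 7 + digit_sum(1)
= 9 + 7 + 4 + 7 + 1 + digit_sum(0)
= 9 + 7 + 4 + 7 + 1 + 0
= 28


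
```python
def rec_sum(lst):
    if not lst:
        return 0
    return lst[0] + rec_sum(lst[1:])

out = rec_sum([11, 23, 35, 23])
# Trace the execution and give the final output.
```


rec_sum([11, 23, 35, 23])
= 11 + rec_sum([23, 35, 23])
= 11 + 23 + rec_sum([35, 23])
= 11 + 23 + 35 + rec_sum([23])
= 11 + 23 + 35 + 23 + rec_sum([])
= 11 + 23 + 35 + 23 + 0
= 92


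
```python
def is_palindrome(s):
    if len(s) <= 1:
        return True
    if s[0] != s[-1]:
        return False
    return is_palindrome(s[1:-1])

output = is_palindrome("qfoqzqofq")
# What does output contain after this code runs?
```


is_palindrome("qfoqzqofq")
"qfoqzqofq": s[0]='q' == s[-1]='q' -> is_palindrome("foqzqof")
"foqzqof": s[0]='f' == s[-1]='f' -> is_palindrome("oqzqo")
"oqzqo": s[0]='o' == s[-1]='o' -> is_palindrome("qzq")
"qzq": s[0]='q' == s[-1]='q' -> is_palindrome("z")
"z": len <= 1 -> True
= True


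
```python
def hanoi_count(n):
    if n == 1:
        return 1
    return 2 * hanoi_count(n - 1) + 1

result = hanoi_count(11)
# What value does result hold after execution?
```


hanoi_count(11)
= 2 * hanoi_count(10) + 1
= 2 * (2 * hanoi_count(9) + 1) + 1
= 2 * (2 * (2 * hanoi_count(8) + 1) + 1) + 1
= 2 * (2 * (2 * (2 * hanoi_count(7) + 1) + 1) + 1) + 1
= 2 * (2 * (2 * (2 * (2 * hanoi_count(6) + 1) + 1) + 1) + 1) + 1
= 2 * (2 * (2 * (2 * (2 * (2 * hanoi_count(5) + 1) + 1) + 1) + 1) + 1) + 1
= 2 * (2 * (2 * (2 * (2 * (2 * (2 * hanoi_count(4) + 1) + 1) + 1) + 1) + 1) + 1) + 1
= 2 * (2 * (2 * (2 * (2 * (2 * (2 * (2 * hanoi_count(3) + 1) + 1) + 1) + 1) + 1) + 1) + 1) + 1
= 2 * (2 * (2 * (2 * (2 * (2 * (2 * (2 * (2 * hanoi_count(2) + 1) + 1) + 1) + 1) + 1) + 1) + 1) + 1) + 1
= 2 * (2 * (2 * (2 * (2 * (2 * (2 * (2 * (2 * (2 * hanoi_count(1) + 1) + 1) + 1) + 1) + 1) + 1) + 1) + 1) + 1) + 1
Now compute bottom-up:
hanoi_count(1) = 1
hanoi_count(2) = 2 * 1 + 1 = 3
hanoi_count(3) = 2 * 3 + 1 = 7
hanoi_count(4) = 2 * 7 + 1 = 15
hanoi_count(5) = 2 * 15 + 1 = 31
hanoi_count(6) = 2 * 31 + 1 = 63
hanoi_count(7) = 2 * 63 + 1 = 127
hanoi_count(8) = 2 * 127 + 1 = 255
hanoi_count(9) = 2 * 255 + 1 = 511
hanoi_count(10) = 2 * 511 + 1 = 1023
hanoi_count(11) = 2 * 1023 + 1 = 2047
= 2047


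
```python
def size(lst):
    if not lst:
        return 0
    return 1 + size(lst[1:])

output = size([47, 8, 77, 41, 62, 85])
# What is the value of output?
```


size([47, 8, 77, 41, 62, 85])
= 1 + size([8, 77, 41, 62, 85])
= 1 + 1 + size([77, 41, 62, 85])
= 1 + 1 + 1 + size([41, 62, 85])
= 1 + 1 + 1 + 1 + size([62, 85])
= 1 + 1 + 1 + 1 + 1 + size([85])
= 1 + 1 + 1 + 1 + 1 + 1 + size([])
= 1 + 1 + 1 + 1 + 1 + 1 + 0
= 6


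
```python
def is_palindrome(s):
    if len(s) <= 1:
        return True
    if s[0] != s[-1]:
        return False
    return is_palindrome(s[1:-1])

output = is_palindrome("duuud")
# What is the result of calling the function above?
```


is_palindrome("duuud")
"duuud": s[0]='d' == s[-1]='d' -> is_palindrome("uuu")
"uuu": s[0]='u' == s[-1]='u' -> is_palindrome("u")
"u": len <= 1 -> True
= True


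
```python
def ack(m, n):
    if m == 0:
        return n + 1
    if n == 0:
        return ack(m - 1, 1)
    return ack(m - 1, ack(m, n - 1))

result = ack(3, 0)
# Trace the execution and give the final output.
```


ack(3, 0)
n == 0: return ack(2, 1)
= ack(2, 1) = 5
= 5


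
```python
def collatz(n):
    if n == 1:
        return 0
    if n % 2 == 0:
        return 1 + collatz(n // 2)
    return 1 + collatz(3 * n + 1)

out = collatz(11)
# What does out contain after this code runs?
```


collatz(11)
11 is odd -> 3*11+1 = 34 -> collatz(34)
34 is even -> collatz(17)
17 is odd -> 3*17+1 = 52 -> collatz(52)
52 is even -> collatz(26)
26 is even -> collatz(13)
13 is odd -> 3*13+1 = 40 -> collatz(40)
40 is even -> collatz(20)
20 is even -> collatz(10)
10 is even -> collatz(5)
5 is odd -> 3*5+1 = 16 -> collatz(16)
16 is even -> collatz(8)
8 is even -> collatz(4)
4 is even -> collatz(2)
2 is even -> collatz(1)
Reached 1 after 14 steps
= 14


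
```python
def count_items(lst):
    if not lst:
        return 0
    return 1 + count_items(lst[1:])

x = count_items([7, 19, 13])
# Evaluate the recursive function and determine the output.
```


count_items([7, 19, 13])
= 1 + count_items([19, 13])
= 1 + 1 + count_items([13])
= 1 + 1 + 1 + count_items([])
= 1 + 1 + 1 + 0
= 3


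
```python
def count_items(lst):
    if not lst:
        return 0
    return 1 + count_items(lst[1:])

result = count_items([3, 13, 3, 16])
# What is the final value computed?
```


count_items([3, 13, 3, 16])
= 1 + count_items([13, 3, 16])
= 1 + 1 + count_items([3, 16])
= 1 + 1 + 1 + count_items([16])
= 1 + 1 + 1 + 1 + count_items([])
= 1 + 1 + 1 + 1 + 0
= 4


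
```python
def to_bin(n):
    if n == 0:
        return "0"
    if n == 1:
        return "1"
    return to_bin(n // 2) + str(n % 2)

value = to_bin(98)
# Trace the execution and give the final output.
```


to_bin(98)
= to_bin(49) + "0"
= to_bin(24) + "1" + "0"
= to_bin(12) + "0" + "1" + "0"
= to_bin(6) + "0" + "0" + "1" + "0"
= to_bin(3) + "0" + "0" + "0" + "1" + "0"
= to_bin(1) + "1" + "0" + "0" + "0" + "1" + "0"
= "1" + "1" + "0" + "0" + "0" + "1" + "0"
= "1100010"


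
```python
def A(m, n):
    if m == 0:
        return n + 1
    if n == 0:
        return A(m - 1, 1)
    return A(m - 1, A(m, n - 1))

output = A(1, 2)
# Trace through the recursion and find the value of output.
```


A(1, 2)
= A(0, A(1, 1))
First compute A(1, 1) = 3
= A(0, 3)
= 4


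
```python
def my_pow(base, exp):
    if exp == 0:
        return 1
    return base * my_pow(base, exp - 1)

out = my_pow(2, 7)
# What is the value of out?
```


my_pow(2, 7)
= 2 * my_pow(2, 6)
= 2 * 2 * my_pow(2, 5)
= 2 * 2 * 2 * my_pow(2, 4)
= 2 * 2 * 2 * 2 * my_pow(2, 3)
= 2 * 2 * 2 * 2 * 2 * my_pow(2, 2)
= 2 * 2 * 2 * 2 * 2 * 2 * my_pow(2, 1)
= 2 * 2 * 2 * 2 * 2 * 2 * 2 * my_pow(2, 0)
= 2 * 2 * 2 * 2 * 2 * 2 * 2 * 1
= 128


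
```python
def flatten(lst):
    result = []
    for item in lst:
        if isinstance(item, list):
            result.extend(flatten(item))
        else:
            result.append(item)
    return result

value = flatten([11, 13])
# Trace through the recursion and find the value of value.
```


flatten([11, 13])
Processing each element:
  11 is not a list -> append 11
  13 is not a list -> append 13
= [11, 13]


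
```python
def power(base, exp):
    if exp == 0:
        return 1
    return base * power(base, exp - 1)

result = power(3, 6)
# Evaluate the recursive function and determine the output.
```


power(3, 6)
= 3 * power(3, 5)
= 3 * 3 * power(3, 4)
= 3 * 3 * 3 * power(3, 3)
= 3 * 3 * 3 * 3 * power(3, 2)
= 3 * 3 * 3 * 3 * 3 * power(3, 1)
= 3 * 3 * 3 * 3 * 3 * 3 * power(3, 0)
= 3 * 3 * 3 * 3 * 3 * 3 * 1
= 729


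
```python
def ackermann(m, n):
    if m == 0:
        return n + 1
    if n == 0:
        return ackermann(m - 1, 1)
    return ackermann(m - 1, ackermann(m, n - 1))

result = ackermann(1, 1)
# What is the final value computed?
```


ackermann(1, 1)
= ackermann(0, ackermann(1, 0))
First compute ackermann(1, 0) = 2
= ackermann(0, 2)
= 3


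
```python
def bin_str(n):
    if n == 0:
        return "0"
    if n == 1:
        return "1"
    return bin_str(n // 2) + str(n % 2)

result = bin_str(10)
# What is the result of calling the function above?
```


bin_str(10)
= bin_str(5) + "0"
= bin_str(2) + "1" + "0"
= bin_str(1) + "0" + "1" + "0"
= "1" + "0" + "1" + "0"
= "1010"


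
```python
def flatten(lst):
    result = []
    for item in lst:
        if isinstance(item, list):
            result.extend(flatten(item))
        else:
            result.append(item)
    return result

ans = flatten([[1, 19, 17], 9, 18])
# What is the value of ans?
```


flatten([[1, 19, 17], 9, 18])
Processing each element:
  [1, 19, 17] is a list -> flatten recursively -> [1, 19, 17]
  9 is not a list -> append 9
  18 is not a list -> append 18
= [1, 19, 17, 9, 18]


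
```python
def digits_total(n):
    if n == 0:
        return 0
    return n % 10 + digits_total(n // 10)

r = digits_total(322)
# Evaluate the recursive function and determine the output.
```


digits_total(322)
= 2 + digits_total(32)
= 2 + 2 + digits_total(3)
= 2 + 2 + 3 + digits_total(0)
= 2 + 2 + 3 + 0
= 7


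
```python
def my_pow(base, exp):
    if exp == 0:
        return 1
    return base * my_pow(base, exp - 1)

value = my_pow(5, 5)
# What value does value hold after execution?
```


my_pow(5, 5)
= 5 * my_pow(5, 4)
= 5 * 5 * my_pow(5, 3)
= 5 * 5 * 5 * my_pow(5, 2)
= 5 * 5 * 5 * 5 * my_pow(5, 1)
= 5 * 5 * 5 * 5 * 5 * my_pow(5, 0)
= 5 * 5 * 5 * 5 * 5 * 1
= 3125


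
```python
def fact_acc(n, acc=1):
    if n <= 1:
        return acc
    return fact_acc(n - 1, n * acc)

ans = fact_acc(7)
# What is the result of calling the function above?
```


fact_acc(7, 1)
= fact_acc(6, 7 * 1) = fact_acc(6, 7)
= fact_acc(5, 6 * 7) = fact_acc(5, 42)
= fact_acc(4, 5 * 42) = fact_acc(4, 210)
= fact_acc(3, 4 * 210) = fact_acc(3, 840)
= fact_acc(2, 3 * 840) = fact_acc(2, 2520)
= fact_acc(1, 2 * 2520) = fact_acc(1, 5040)
n <= 1, return acc = 5040


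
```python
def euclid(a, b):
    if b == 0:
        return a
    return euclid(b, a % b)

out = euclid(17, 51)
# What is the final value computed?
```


euclid(17, 51)
= euclid(51, 17 % 51) = euclid(51, 17)
= euclid(17, 51 % 17) = euclid(17, 0)
b == 0, return a = 17


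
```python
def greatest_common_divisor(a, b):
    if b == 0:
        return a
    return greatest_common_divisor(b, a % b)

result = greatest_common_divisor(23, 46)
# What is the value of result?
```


greatest_common_divisor(23, 46)
= greatest_common_divisor(46, 23 % 46) = greatest_common_divisor(46, 23)
= greatest_common_divisor(23, 46 % 23) = greatest_common_divisor(23, 0)
b == 0, return a = 23


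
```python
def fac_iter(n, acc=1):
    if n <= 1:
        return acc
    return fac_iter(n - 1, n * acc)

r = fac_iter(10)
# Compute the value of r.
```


fac_iter(10, 1)
= fac_iter(9, 10 * 1) = fac_iter(9, 10)
= fac_iter(8, 9 * 10) = fac_iter(8, 90)
= fac_iter(7, 8 * 90) = fac_iter(7, 720)
= fac_iter(6, 7 * 720) = fac_iter(6, 5040)
= fac_iter(5, 6 * 5040) = fac_iter(5, 30240)
= fac_iter(4, 5 * 30240) = fac_iter(4, 151200)
= fac_iter(3, 4 * 151200) = fac_iter(3, 604800)
= fac_iter(2, 3 * 604800) = fac_iter(2, 1814400)
= fac_iter(1, 2 * 1814400) = fac_iter(1, 3628800)
n <= 1, return acc = 3628800


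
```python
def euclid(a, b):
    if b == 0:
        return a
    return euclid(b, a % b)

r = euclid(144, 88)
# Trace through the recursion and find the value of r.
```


euclid(144, 88)
= euclid(88, 144 % 88) = euclid(88, 56)
= euclid(56, 88 % 56) = euclid(56, 32)
= euclid(32, 56 % 32) = euclid(32, 24)
= euclid(24, 32 % 24) = euclid(24, 8)
= euclid(8, 24 % 8) = euclid(8, 0)
b == 0, return a = 8


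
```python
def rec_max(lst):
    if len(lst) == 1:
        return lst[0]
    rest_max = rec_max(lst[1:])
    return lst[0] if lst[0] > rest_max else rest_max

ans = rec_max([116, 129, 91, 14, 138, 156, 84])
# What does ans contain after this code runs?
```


rec_max([116, 129, 91, 14, 138, 156, 84])
= compare 116 with rec_max([129, 91, 14, 138, 156, 84])
= compare 129 with rec_max([91, 14, 138, 156, 84])
= compare 91 with rec_max([14, 138, 156, 84])
= compare 14 with rec_max([138, 156, 84])
= compare 138 with rec_max([156, 84])
= compare 156 with rec_max([84])
Base: rec_max([84]) = 84
compare 156 with 84: max = 156
compare 138 with 156: max = 156
compare 14 with 156: max = 156
compare 91 with 156: max = 156
compare 129 with 156: max = 156
compare 116 with 156: max = 156
= 156


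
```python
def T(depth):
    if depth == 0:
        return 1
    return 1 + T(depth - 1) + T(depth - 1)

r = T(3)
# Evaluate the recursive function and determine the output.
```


T(3)
= 1 + T(2) + T(2)
= 1 + 2 * T(2)
T(k) = 2^(k+1) - 1
T(0) = 1
T(1) = 3
T(2) = 7
T(3) = 15
T(3) = 2^4 - 1 = 15


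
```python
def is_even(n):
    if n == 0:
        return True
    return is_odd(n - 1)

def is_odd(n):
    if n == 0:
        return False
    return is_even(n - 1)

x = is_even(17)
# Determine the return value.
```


is_even(17)
= is_odd(16)
= is_even(15)
= is_odd(14)
= is_even(13)
= is_odd(12)
= is_even(11)
= is_odd(10)
= is_even(9)
= is_odd(8)
= is_even(7)
= is_odd(6)
= is_even(5)
= is_odd(4)
= is_even(3)
= is_odd(2)
= is_even(1)
= is_odd(0)
n == 0: return False
= False


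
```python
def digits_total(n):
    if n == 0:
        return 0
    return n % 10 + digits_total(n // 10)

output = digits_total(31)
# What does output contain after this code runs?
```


digits_total(31)
= 1 + digits_total(3)
= 1 + 3 + digits_total(0)
= 1 + 3 + 0
= 4


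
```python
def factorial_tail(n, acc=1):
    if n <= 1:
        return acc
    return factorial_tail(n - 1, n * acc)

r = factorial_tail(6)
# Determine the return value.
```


factorial_tail(6, 1)
= factorial_tail(5, 6 * 1) = factorial_tail(5, 6)
= factorial_tail(4, 5 * 6) = factorial_tail(4, 30)
= factorial_tail(3, 4 * 30) = factorial_tail(3, 120)
= factorial_tail(2, 3 * 120) = factorial_tail(2, 360)
= factorial_tail(1, 2 * 360) = factorial_tail(1, 720)
n <= 1, return acc = 720


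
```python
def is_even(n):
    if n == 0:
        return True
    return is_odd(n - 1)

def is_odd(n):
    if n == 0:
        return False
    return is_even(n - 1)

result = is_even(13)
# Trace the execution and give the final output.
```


is_even(13)
= is_odd(12)
= is_even(11)
= is_odd(10)
= is_even(9)
= is_odd(8)
= is_even(7)
= is_odd(6)
= is_even(5)
= is_odd(4)
= is_even(3)
= is_odd(2)
= is_even(1)
= is_odd(0)
n == 0: return False
= False


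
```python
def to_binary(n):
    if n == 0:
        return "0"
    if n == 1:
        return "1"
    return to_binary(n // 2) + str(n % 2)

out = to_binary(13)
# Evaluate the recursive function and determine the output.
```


to_binary(13)
= to_binary(6) + "1"
= to_binary(3) + "0" + "1"
= to_binary(1) + "1" + "0" + "1"
= "1" + "1" + "0" + "1"
= "1101"


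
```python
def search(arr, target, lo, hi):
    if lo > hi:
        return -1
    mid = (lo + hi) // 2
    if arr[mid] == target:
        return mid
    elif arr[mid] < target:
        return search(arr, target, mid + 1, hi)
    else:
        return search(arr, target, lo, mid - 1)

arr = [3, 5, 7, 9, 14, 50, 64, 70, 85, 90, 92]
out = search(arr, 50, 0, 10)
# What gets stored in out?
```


search(arr, 50, 0, 10)
lo=0, hi=10, mid=5, arr[mid]=50
arr[5] == 50, found at index 5
= 5


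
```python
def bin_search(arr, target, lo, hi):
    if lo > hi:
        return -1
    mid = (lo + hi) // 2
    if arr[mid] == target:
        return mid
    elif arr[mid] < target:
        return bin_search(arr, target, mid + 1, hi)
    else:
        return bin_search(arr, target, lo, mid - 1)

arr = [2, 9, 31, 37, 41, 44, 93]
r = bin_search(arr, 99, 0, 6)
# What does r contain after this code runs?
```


bin_search(arr, 99, 0, 6)
lo=0, hi=6, mid=3, arr[mid]=37
37 < 99, search right half
lo=4, hi=6, mid=5, arr[mid]=44
44 < 99, search right half
lo=6, hi=6, mid=6, arr[mid]=93
93 < 99, search right half
lo > hi, target not found, return -1
= -1


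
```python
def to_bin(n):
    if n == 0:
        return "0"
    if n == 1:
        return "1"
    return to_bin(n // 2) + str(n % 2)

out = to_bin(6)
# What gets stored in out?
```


to_bin(6)
= to_bin(3) + "0"
= to_bin(1) + "1" + "0"
= "1" + "1" + "0"
= "110"


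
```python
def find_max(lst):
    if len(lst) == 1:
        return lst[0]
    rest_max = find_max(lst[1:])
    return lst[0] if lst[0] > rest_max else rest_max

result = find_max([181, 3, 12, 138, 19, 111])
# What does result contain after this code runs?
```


find_max([181, 3, 12, 138, 19, 111])
= compare 181 with find_max([3, 12, 138, 19, 111])
= compare 3 with find_max([12, 138, 19, 111])
= compare 12 with find_max([138, 19, 111])
= compare 138 with find_max([19, 111])
= compare 19 with find_max([111])
Base: find_max([111]) = 111
compare 19 with 111: max = 111
compare 138 with 111: max = 138
compare 12 with 138: max = 138
compare 3 with 138: max = 138
compare 181 with 138: max = 181
= 181


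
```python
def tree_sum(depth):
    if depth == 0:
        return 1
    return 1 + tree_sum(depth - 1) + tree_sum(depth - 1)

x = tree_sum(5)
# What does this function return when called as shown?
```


tree_sum(5)
= 1 + tree_sum(4) + tree_sum(4)
= 1 + 2 * tree_sum(4)
tree_sum(k) = 2^(k+1) - 1
tree_sum(0) = 1
tree_sum(1) = 3
tree_sum(2) = 7
tree_sum(3) = 15
tree_sum(4) = 31
tree_sum(5) = 2^6 - 1 = 63


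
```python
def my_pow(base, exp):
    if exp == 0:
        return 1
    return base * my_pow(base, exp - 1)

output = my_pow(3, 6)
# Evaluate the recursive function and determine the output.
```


my_pow(3, 6)
= 3 * my_pow(3, 5)
= 3 * 3 * my_pow(3, 4)
= 3 * 3 * 3 * my_pow(3, 3)
= 3 * 3 * 3 * 3 * my_pow(3, 2)
= 3 * 3 * 3 * 3 * 3 * my_pow(3, 1)
= 3 * 3 * 3 * 3 * 3 * 3 * my_pow(3, 0)
= 3 * 3 * 3 * 3 * 3 * 3 * 1
= 729


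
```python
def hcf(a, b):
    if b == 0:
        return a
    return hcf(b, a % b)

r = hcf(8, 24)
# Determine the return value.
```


hcf(8, 24)
= hcf(24, 8 % 24) = hcf(24, 8)
= hcf(8, 24 % 8) = hcf(8, 0)
b == 0, return a = 8


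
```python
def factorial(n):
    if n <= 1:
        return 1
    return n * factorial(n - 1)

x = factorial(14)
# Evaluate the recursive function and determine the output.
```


factorial(14)
= 14 * factorial(13)
= 14 * 13 * factorial(12)
= 14 * 13 * 12 * factorial(11)
= 14 * 13 * 12 * 11 * factorial(10)
= 14 * 13 * 12 * 11 * 10 * factorial(9)
= 14 * 13 * 12 * 11 * 10 * 9 * factorial(8)
= 14 * 13 * 12 * 11 * 10 * 9 * 8 * factorial(7)
= 14 * 13 * 12 * 11 * 10 * 9 * 8 * 7 * factorial(6)
= 14 * 13 * 12 * 11 * 10 * 9 * 8 * 7 * 6 * factorial(5)
= 14 * 13 * 12 * 11 * 10 * 9 * 8 * 7 * 6 * 5 * factorial(4)
= 14 * 13 * 12 * 11 * 10 * 9 * 8 * 7 * 6 * 5 * 4 * factorial(3)
= 14 * 13 * 12 * 11 * 10 * 9 * 8 * 7 * 6 * 5 * 4 * 3 * factorial(2)
= 14 * 13 * 12 * 11 * 10 * 9 * 8 * 7 * 6 * 5 * 4 * 3 * 2 * factorial(1)
= 14 * 13 * 12 * 11 * 10 * 9 * 8 * 7 * 6 * 5 * 4 * 3 * 2 * 1
= 87178291200


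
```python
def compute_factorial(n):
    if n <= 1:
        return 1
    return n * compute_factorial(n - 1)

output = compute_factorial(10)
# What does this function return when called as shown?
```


compute_factorial(10)
= 10 * compute_factorial(9)
= 10 * 9 * compute_factorial(8)
= 10 * 9 * 8 * compute_factorial(7)
= 10 * 9 * 8 * 7 * compute_factorial(6)
= 10 * 9 * 8 * 7 * 6 * compute_factorial(5)
= 10 * 9 * 8 * 7 * 6 * 5 * compute_factorial(4)
= 10 * 9 * 8 * 7 * 6 * 5 * 4 * compute_factorial(3)
= 10 * 9 * 8 * 7 * 6 * 5 * 4 * 3 * compute_factorial(2)
= 10 * 9 * 8 * 7 * 6 * 5 * 4 * 3 * 2 * compute_factorial(1)
= 10 * 9 * 8 * 7 * 6 * 5 * 4 * 3 * 2 * 1
= 3628800


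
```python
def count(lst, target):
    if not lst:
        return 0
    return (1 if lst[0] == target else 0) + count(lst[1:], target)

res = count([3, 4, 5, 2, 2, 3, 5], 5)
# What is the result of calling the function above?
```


count([3, 4, 5, 2, 2, 3, 5], 5)
lst[0]=3 != 5: 0 + count([4, 5, 2, 2, 3, 5], 5)
lst[0]=4 != 5: 0 + count([5, 2, 2, 3, 5], 5)
lst[0]=5 == 5: 1 + count([2, 2, 3, 5], 5)
lst[0]=2 != 5: 0 + count([2, 3, 5], 5)
lst[0]=2 != 5: 0 + count([3, 5], 5)
lst[0]=3 != 5: 0 + count([5], 5)
lst[0]=5 == 5: 1 + count([], 5)
= 2


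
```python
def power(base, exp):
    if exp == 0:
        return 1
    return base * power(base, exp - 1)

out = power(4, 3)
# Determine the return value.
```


power(4, 3)
= 4 * power(4, 2)
= 4 * 4 * power(4, 1)
= 4 * 4 * 4 * power(4, 0)
= 4 * 4 * 4 * 1
= 64


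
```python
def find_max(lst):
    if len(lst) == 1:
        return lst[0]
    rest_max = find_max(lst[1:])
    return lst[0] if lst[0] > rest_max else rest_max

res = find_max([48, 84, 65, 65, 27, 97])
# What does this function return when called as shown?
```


find_max([48, 84, 65, 65, 27, 97])
= compare 48 with find_max([84, 65, 65, 27, 97])
= compare 84 with find_max([65, 65, 27, 97])
= compare 65 with find_max([65, 27, 97])
= compare 65 with find_max([27, 97])
= compare 27 with find_max([97])
Base: find_max([97]) = 97
compare 27 with 97: max = 97
compare 65 with 97: max = 97
compare 65 with 97: max = 97
compare 84 with 97: max = 97
compare 48 with 97: max = 97
= 97


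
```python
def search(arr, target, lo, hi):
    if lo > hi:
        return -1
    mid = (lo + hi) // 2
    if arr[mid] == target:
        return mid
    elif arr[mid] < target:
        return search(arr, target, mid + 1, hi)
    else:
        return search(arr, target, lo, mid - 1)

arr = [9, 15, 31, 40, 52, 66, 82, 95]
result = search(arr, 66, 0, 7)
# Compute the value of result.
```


search(arr, 66, 0, 7)
lo=0, hi=7, mid=3, arr[mid]=40
40 < 66, search right half
lo=4, hi=7, mid=5, arr[mid]=66
arr[5] == 66, found at index 5
= 5


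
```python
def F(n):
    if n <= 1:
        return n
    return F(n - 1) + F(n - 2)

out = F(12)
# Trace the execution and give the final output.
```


F(12)
= F(11) + F(10)
= (F(10) + F(9)) + F(10)
Computing bottom-up: F(0)=0, F(1)=1, F(2)=1, F(3)=2, F(4)=3, F(5)=5, F(6)=8, F(7)=13, F(8)=21, F(9)=34, F(10)=55, F(11)=89, F(12)=144
= 144


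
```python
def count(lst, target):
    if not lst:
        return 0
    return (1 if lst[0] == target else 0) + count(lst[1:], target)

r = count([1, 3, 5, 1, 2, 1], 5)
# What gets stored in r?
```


count([1, 3, 5, 1, 2, 1], 5)
lst[0]=1 != 5: 0 + count([3, 5, 1, 2, 1], 5)
lst[0]=3 != 5: 0 + count([5, 1, 2, 1], 5)
lst[0]=5 == 5: 1 + count([1, 2, 1], 5)
lst[0]=1 != 5: 0 + count([2, 1], 5)
lst[0]=2 != 5: 0 + count([1], 5)
lst[0]=1 != 5: 0 + count([], 5)
= 1


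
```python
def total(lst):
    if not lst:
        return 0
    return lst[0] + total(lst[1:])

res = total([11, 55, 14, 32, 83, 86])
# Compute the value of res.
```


total([11, 55, 14, 32, 83, 86])
= 11 + total([55, 14, 32, 83, 86])
= 11 + 55 + total([14, 32, 83, 86])
= 11 + 55 + 14 + total([32, 83, 86])
= 11 + 55 + 14 + 32 + total([83, 86])
= 11 + 55 + 14 + 32 + 83 + total([86])
= 11 + 55 + 14 + 32 + 83 + 86 + total([])
= 11 + 55 + 14 + 32 + 83 + 86 + 0
= 281


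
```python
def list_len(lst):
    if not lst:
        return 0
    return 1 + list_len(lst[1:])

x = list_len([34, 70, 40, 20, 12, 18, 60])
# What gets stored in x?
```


list_len([34, 70, 40, 20, 12, 18, 60])
= 1 + list_len([70, 40, 20, 12, 18, 60])
= 1 + 1 + list_len([40, 20, 12, 18, 60])
= 1 + 1 + 1 + list_len([20, 12, 18, 60])
= 1 + 1 + 1 + 1 + list_len([12, 18, 60])
= 1 + 1 + 1 + 1 + 1 + list_len([18, 60])
= 1 + 1 + 1 + 1 + 1 + 1 + list_len([60])
= 1 + 1 + 1 + 1 + 1 + 1 + 1 + list_len([])
= 1 + 1 + 1 + 1 + 1 + 1 + 1 + 0
= 7


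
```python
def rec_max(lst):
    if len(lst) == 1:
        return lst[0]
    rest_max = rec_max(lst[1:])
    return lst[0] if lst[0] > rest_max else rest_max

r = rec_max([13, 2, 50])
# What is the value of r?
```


rec_max([13, 2, 50])
= compare 13 with rec_max([2, 50])
= compare 2 with rec_max([50])
Base: rec_max([50]) = 50
compare 2 with 50: max = 50
compare 13 with 50: max = 50
= 50


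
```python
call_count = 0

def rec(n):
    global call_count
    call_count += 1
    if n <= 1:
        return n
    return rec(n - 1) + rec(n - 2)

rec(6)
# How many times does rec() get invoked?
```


rec(6) calls rec(5) and rec(4); each non-base call branches into two more.
Let C(k) = total number of calls made by rec(k), including the call to rec(k) itself.
Base cases: C(0) = 1, C(1) = 1
Recurrence: C(k) = 1 + C(k-1) + C(k-2)
  C(2) = 1 + C(1) + C(0) = 1 + 1 + 1 = 3
  C(3) = 1 + C(2) + C(1) = 1 + 3 + 1 = 5
  C(4) = 1 + C(3) + C(2) = 1 + 5 + 3 = 9
  C(5) = 1 + C(4) + C(3) = 1 + 9 + 5 = 15
  C(6) = 1 + C(5) + C(4) = 1 + 15 + 9 = 25
Total calls = C(6) = 25


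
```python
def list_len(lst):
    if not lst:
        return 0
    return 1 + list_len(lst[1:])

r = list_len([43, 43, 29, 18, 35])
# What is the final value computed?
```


list_len([43, 43, 29, 18, 35])
= 1 + list_len([43, 29, 18, 35])
= 1 + 1 + list_len([29, 18, 35])
= 1 + 1 + 1 + list_len([18, 35])
= 1 + 1 + 1 + 1 + list_len([35])
= 1 + 1 + 1 + 1 + 1 + list_len([])
= 1 + 1 + 1 + 1 + 1 + 0
= 5


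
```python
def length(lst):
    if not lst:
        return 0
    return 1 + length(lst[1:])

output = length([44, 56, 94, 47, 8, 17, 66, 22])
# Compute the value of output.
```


length([44, 56, 94, 47, 8, 17, 66, 22])
= 1 + length([56, 94, 47, 8, 17, 66, 22])
= 1 + 1 + length([94, 47, 8, 17, 66, 22])
= 1 + 1 + 1 + length([47, 8, 17, 66, 22])
= 1 + 1 + 1 + 1 + length([8, 17, 66, 22])
= 1 + 1 + 1 + 1 + 1 + length([17, 66, 22])
= 1 + 1 + 1 + 1 + 1 + 1 + length([66, 22])
= 1 + 1 + 1 + 1 + 1 + 1 + 1 + length([22])
= 1 + 1 + 1 + 1 + 1 + 1 + 1 + 1 + length([])
= 1 + 1 + 1 + 1 + 1 + 1 + 1 + 1 + 0
= 8


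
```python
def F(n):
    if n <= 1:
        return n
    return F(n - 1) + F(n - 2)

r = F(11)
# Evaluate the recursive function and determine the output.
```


F(11)
= F(10) + F(9)
= (F(9) + F(8)) + F(9)
Computing bottom-up: F(0)=0, F(1)=1, F(2)=1, F(3)=2, F(4)=3, F(5)=5, F(6)=8, F(7)=13, F(8)=21, F(9)=34, F(10)=55, F(11)=89
= 89


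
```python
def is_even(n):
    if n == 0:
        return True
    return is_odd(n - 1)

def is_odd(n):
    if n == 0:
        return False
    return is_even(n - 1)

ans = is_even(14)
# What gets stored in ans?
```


is_even(14)
= is_odd(13)
= is_even(12)
= is_odd(11)
= is_even(10)
= is_odd(9)
= is_even(8)
= is_odd(7)
= is_even(6)
= is_odd(5)
= is_even(4)
= is_odd(3)
= is_even(2)
= is_odd(1)
= is_even(0)
n == 0: return True
= True


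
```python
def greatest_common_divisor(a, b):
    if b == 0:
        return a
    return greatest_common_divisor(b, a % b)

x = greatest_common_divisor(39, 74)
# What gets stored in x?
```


greatest_common_divisor(39, 74)
= greatest_common_divisor(74, 39 % 74) = greatest_common_divisor(74, 39)
= greatest_common_divisor(39, 74 % 39) = greatest_common_divisor(39, 35)
= greatest_common_divisor(35, 39 % 35) = greatest_common_divisor(35, 4)
= greatest_common_divisor(4, 35 % 4) = greatest_common_divisor(4, 3)
= greatest_common_divisor(3, 4 % 3) = greatest_common_divisor(3, 1)
= greatest_common_divisor(1, 3 % 1) = greatest_common_divisor(1, 0)
b == 0, return a = 1


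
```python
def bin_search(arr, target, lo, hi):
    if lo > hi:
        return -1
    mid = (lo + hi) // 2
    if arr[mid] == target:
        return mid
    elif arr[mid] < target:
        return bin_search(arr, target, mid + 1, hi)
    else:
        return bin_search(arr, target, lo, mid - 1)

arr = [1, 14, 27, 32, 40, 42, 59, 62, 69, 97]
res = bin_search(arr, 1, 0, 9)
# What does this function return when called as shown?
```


bin_search(arr, 1, 0, 9)
lo=0, hi=9, mid=4, arr[mid]=40
40 > 1, search left half
lo=0, hi=3, mid=1, arr[mid]=14
14 > 1, search left half
lo=0, hi=0, mid=0, arr[mid]=1
arr[0] == 1, found at index 0
= 0


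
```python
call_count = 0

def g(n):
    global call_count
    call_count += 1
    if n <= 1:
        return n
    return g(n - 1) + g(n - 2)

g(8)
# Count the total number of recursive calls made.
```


g(8) calls g(7) and g(6); each non-base call branches into two more.
Let C(k) = total number of calls made by g(k), including the call to g(k) itself.
Base cases: C(0) = 1, C(1) = 1
Recurrence: C(k) = 1 + C(k-1) + C(k-2)
  C(2) = 1 + C(1) + C(0) = 1 + 1 + 1 = 3
  C(3) = 1 + C(2) + C(1) = 1 + 3 + 1 = 5
  C(4) = 1 + C(3) + C(2) = 1 + 5 + 3 = 9
  C(5) = 1 + C(4) + C(3) = 1 + 9 + 5 = 15
  C(6) = 1 + C(5) + C(4) = 1 + 15 + 9 = 25
  C(7) = 1 + C(6) + C(5) = 1 + 25 + 15 = 41
  C(8) = 1 + C(7) + C(6) = 1 + 41 + 25 = 67
Total calls = C(8) = 67


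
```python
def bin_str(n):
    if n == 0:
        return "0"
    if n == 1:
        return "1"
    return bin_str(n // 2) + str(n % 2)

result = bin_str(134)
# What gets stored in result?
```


bin_str(134)
= bin_str(67) + "0"
= bin_str(33) + "1" + "0"
= bin_str(16) + "1" + "1" + "0"
= bin_str(8) + "0" + "1" + "1" + "0"
= bin_str(4) + "0" + "0" + "1" + "1" + "0"
= bin_str(2) + "0" + "0" + "0" + "1" + "1" + "0"
= bin_str(1) + "0" + "0" + "0" + "0" + "1" + "1" + "0"
= "1" + "0" + "0" + "0" + "0" + "1" + "1" + "0"
= "10000110"


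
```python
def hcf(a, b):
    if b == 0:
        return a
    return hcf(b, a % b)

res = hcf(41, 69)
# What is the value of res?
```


hcf(41, 69)
= hcf(69, 41 % 69) = hcf(69, 41)
= hcf(41, 69 % 41) = hcf(41, 28)
= hcf(28, 41 % 28) = hcf(28, 13)
= hcf(13, 28 % 13) = hcf(13, 2)
= hcf(2, 13 % 2) = hcf(2, 1)
= hcf(1, 2 % 1) = hcf(1, 0)
b == 0, return a = 1


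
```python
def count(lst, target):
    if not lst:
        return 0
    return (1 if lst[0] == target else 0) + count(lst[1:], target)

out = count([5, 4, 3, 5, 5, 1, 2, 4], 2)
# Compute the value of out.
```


count([5, 4, 3, 5, 5, 1, 2, 4], 2)
lst[0]=5 != 2: 0 + count([4, 3, 5, 5, 1, 2, 4], 2)
lst[0]=4 != 2: 0 + count([3, 5, 5, 1, 2, 4], 2)
lst[0]=3 != 2: 0 + count([5, 5, 1, 2, 4], 2)
lst[0]=5 != 2: 0 + count([5, 1, 2, 4], 2)
lst[0]=5 != 2: 0 + count([1, 2, 4], 2)
lst[0]=1 != 2: 0 + count([2, 4], 2)
lst[0]=2 == 2: 1 + count([4], 2)
lst[0]=4 != 2: 0 + count([], 2)
= 1


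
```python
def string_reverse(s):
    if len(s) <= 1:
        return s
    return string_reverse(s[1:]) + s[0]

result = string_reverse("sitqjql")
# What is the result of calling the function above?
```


string_reverse("sitqjql")
= string_reverse("itqjql") + "s"
= string_reverse("tqjql") + "i" + "s"
= string_reverse("qjql") + "t" + "i" + "s"
= string_reverse("jql") + "q" + "t" + "i" + "s"
= string_reverse("ql") + "j" + "q" + "t" + "i" + "s"
= string_reverse("l") + "q" + "j" + "q" + "t" + "i" + "s"
= "l" + "q" + "j" + "q" + "t" + "i" + "s"
= "lqjqtis"


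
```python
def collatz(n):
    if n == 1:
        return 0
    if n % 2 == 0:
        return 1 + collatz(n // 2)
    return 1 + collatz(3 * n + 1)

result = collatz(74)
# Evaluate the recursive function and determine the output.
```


collatz(74)
74 is even -> collatz(37)
37 is odd -> 3*37+1 = 112 -> collatz(112)
112 is even -> collatz(56)
56 is even -> collatz(28)
28 is even -> collatz(14)
14 is even -> collatz(7)
7 is odd -> 3*7+1 = 22 -> collatz(22)
22 is even -> collatz(11)
11 is odd -> 3*11+1 = 34 -> collatz(34)
34 is even -> collatz(17)
17 is odd -> 3*17+1 = 52 -> collatz(52)
52 is even -> collatz(26)
26 is even -> collatz(13)
13 is odd -> 3*13+1 = 40 -> collatz(40)
40 is even -> collatz(20)
20 is even -> collatz(10)
10 is even -> collatz(5)
5 is odd -> 3*5+1 = 16 -> collatz(16)
16 is even -> collatz(8)
8 is even -> collatz(4)
4 is even -> collatz(2)
2 is even -> collatz(1)
Reached 1 after 22 steps
= 22


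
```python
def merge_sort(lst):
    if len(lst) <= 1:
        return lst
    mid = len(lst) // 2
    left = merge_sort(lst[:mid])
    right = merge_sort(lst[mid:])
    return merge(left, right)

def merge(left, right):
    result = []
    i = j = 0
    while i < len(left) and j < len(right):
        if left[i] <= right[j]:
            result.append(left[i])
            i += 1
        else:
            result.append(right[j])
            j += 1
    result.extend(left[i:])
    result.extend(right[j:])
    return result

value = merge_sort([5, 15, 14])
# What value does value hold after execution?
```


merge_sort([5, 15, 14])
Split into [5] and [15, 14]
Left sorted: [5]
Right sorted: [14, 15]
Merge [5] and [14, 15]
= [5, 14, 15]


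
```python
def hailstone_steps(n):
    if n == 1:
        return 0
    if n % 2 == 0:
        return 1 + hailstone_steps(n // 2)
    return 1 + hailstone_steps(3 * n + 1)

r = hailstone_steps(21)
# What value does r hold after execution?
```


hailstone_steps(21)
21 is odd -> 3*21+1 = 64 -> hailstone_steps(64)
64 is even -> hailstone_steps(32)
32 is even -> hailstone_steps(16)
16 is even -> hailstone_steps(8)
8 is even -> hailstone_steps(4)
4 is even -> hailstone_steps(2)
2 is even -> hailstone_steps(1)
Reached 1 after 7 steps
= 7
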